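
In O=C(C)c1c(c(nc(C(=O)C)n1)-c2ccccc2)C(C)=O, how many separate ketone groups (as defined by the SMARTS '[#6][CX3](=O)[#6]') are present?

3

[#6][CX3](=O)[#6] is the SMARTS for a ketone: a carbonyl carbon (no H) flanked by two carbons.
The molecule carries 3 separate instances of an acetyl/ketone group (-C(=O)CH3) meeting every constraint; each maps to a distinct set of atoms, giving 3 matches.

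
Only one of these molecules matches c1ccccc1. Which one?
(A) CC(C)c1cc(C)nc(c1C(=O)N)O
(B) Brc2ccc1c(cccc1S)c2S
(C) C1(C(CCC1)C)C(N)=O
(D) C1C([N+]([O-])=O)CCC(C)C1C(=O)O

B

c1ccccc1 describes six aromatic carbons in a ring (a benzene ring).
(A) has a methyl group (-CH3) but no six-membered all-carbon aromatic ring is present.
(B) contains the required atom environment, so the pattern matches.
(C) has a methyl group (-CH3) but no six-membered all-carbon aromatic ring is present.
(D) has a methyl group (-CH3) but no six-membered all-carbon aromatic ring is present.
So the answer is (B).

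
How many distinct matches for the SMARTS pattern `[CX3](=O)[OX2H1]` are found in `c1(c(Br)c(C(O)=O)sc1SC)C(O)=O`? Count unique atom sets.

2

[CX3](=O)[OX2H1] is the SMARTS for a carboxylic acid: an sp2 carbon double-bonded to O and single-bonded to an -OH oxygen.
The molecule carries 2 separate instances of a carboxylic acid group (-C(=O)OH) meeting every constraint; each maps to a distinct set of atoms, giving 2 matches.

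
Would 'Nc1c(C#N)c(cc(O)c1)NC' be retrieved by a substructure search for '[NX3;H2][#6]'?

Yes

The pattern [NX3;H2][#6] describes a trivalent nitrogen with two H attached to carbon — a primary amine.
The molecule carries a primary amino group (-NH2), whose atoms satisfy every constraint of the query, so the pattern matches.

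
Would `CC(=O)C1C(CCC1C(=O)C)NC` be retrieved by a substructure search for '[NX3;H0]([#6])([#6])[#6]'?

The pattern [NX3;H0]([#6])([#6])[#6] describes a trivalent nitrogen with no H, bonded to three carbons — a tertiary amine.
The closest candidate here is an N-methylamino group (-NHCH3), but the nitrogen still has one H (H1), not H0. No other fragment satisfies the full query, so there is no match.

No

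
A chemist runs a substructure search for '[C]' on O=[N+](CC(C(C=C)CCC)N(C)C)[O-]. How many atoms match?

10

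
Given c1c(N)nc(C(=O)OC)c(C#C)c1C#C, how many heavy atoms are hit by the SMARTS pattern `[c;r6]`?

The query [c;r6] means: aromatic carbon that belongs to a six-membered ring.
Check the 15 heavy atoms by environment: 1× n (aromatic, in 6-ring) → no; 5× c (aromatic, in 6-ring) → match; 6× C (acyclic) → no; 2× O (acyclic) → no; 1× N (acyclic) → no.
That gives 5 matching atoms.

5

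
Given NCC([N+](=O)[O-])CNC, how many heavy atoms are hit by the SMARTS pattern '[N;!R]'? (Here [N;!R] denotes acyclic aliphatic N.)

3

The query [N;!R] means: aliphatic nitrogen not in a ring.
Check the 9 heavy atoms by environment: 4× C (acyclic) → no; 1× N (charge +1, acyclic) → match; 1× O (charge -1, acyclic) → no; 1× O (acyclic) → no; 2× N (acyclic) → match.
Summing the matching environments: 1 + 2 = 3 matching atoms.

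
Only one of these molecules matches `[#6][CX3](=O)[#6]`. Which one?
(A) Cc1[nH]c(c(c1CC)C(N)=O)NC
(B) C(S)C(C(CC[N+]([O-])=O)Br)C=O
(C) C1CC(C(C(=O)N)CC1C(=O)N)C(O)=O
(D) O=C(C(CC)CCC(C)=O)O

D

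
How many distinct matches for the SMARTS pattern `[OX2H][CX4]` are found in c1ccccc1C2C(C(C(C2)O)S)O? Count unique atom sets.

[OX2H][CX4] is the SMARTS for an aliphatic alcohol: a hydroxyl oxygen bound to an sp3 (X4) carbon.
The molecule carries 2 separate instances of a hydroxyl group (-OH) meeting every constraint; each maps to a distinct set of atoms, giving 2 matches.

2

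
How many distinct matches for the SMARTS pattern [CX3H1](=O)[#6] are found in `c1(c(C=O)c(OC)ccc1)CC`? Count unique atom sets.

[CX3H1](=O)[#6] is the SMARTS for an aldehyde: an sp2 carbon with one H, double-bonded to O and single-bonded to carbon.
Exactly one fragment in the molecule meets all constraints, giving 1 match.

1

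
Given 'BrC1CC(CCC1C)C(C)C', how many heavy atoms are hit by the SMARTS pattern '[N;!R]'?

Check the 11 heavy atoms by environment: 6× C (in 6-ring) → no; 1× Br (acyclic) → no; 4× C (acyclic) → no.
No environment satisfies the query, so 0 matching atoms.

0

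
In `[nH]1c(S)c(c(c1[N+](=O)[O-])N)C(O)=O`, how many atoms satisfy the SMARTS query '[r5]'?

5

The query [r5] means: r5 matches atoms in a five-membered ring.
Check the 13 heavy atoms by environment: 1× n (aromatic, in 5-ring) → match; 4× c (aromatic, in 5-ring) → match; 1× C (acyclic) → no; 3× O (acyclic) → no; 1× N (charge +1, acyclic) → no; 1× O (charge -1, acyclic) → no; 1× N (acyclic) → no; 1× S (acyclic) → no.
Summing the matching environments: 1 + 4 = 5 matching atoms.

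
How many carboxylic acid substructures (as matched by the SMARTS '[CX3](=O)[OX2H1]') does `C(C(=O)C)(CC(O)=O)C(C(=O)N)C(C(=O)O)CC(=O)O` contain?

3

[CX3](=O)[OX2H1] is the SMARTS for a carboxylic acid: an sp2 carbon double-bonded to O and single-bonded to an -OH oxygen.
The molecule carries 3 separate instances of a carboxylic acid group (-C(=O)OH) meeting every constraint; each maps to a distinct set of atoms, giving 3 matches.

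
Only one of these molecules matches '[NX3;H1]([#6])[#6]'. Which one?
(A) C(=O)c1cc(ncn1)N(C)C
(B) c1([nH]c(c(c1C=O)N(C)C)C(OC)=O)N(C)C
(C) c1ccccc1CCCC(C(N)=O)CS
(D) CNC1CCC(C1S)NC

D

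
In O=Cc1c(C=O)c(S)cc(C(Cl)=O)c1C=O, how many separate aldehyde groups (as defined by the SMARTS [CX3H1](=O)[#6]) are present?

[CX3H1](=O)[#6] is the SMARTS for an aldehyde: an sp2 carbon with one H, double-bonded to O and single-bonded to carbon.
The molecule carries 3 separate instances of an aldehyde (-CHO) meeting every constraint; each maps to a distinct set of atoms, giving 3 matches.

3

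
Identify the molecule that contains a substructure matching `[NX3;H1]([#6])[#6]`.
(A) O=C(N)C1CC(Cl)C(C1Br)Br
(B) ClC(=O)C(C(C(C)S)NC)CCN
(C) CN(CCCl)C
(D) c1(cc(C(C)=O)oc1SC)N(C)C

B

[NX3;H1]([#6])[#6] describes a trivalent nitrogen with one H, bonded to two carbons (a secondary amine).
(A) has a primary amide (-C(=O)NH2) but the -C(=O)NH2 nitrogen has H2, not H1.
(B) contains an N-methylamino group (-NHCH3), which satisfies every atom and bond constraint.
(C) has a dimethylamino group (-N(CH3)2) but the nitrogen has H0, not H1.
(D) has a dimethylamino group (-N(CH3)2) but the nitrogen has H0, not H1.
So the answer is (B).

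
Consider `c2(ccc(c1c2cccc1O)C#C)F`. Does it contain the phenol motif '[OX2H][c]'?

The pattern [OX2H][c] describes a hydroxyl oxygen attached to an aromatic carbon — a phenol.
The molecule carries a hydroxyl group (-OH), whose atoms satisfy every constraint of the query, so the pattern matches.

Yes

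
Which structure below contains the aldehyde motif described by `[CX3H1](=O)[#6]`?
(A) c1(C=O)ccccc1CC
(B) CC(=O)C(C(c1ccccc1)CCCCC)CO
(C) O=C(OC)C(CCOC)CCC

A

[CX3H1](=O)[#6] describes an sp2 carbon with one H, double-bonded to O and single-bonded to carbon (an aldehyde).
(A) contains an aldehyde (-CHO), which satisfies every atom and bond constraint.
(B) has an acetyl/ketone group (-C(=O)CH3) but the carbonyl carbon has H0 (two carbon neighbours), not H1.
(C) has a methyl-ester group (-C(=O)OCH3) but the carbonyl carbon has H0, not H1.
So the answer is (A).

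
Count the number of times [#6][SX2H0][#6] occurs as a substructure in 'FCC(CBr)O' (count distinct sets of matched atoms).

[#6][SX2H0][#6] is the SMARTS for a thioether: an aliphatic sulfur bridging two carbons with no H on the sulfur.
No fragment in the molecule satisfies every constraint, giving 0 matches.

0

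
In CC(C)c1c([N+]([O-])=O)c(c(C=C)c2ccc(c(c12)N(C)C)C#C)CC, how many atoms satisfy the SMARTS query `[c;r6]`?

Check the 25 heavy atoms by environment: 10× c (aromatic, in 6-ring) → match; 11× C (acyclic) → no; 1× N (charge +1, acyclic) → no; 1× O (charge -1, acyclic) → no; 1× O (acyclic) → no; 1× N (acyclic) → no.
That gives 10 matching atoms.

10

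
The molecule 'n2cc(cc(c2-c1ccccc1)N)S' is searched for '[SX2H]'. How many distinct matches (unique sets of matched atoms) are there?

1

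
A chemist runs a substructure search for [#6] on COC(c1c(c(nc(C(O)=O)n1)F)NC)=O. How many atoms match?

8

Check the 16 heavy atoms by environment: 2× n (aromatic) → no; 4× c (aromatic) → match; 1× F → no; 4× C → match; 4× O → no; 1× N → no.
Summing the matching environments: 4 + 4 = 8 matching atoms.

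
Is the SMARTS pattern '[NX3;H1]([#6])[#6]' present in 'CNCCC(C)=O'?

The pattern [NX3;H1]([#6])[#6] describes a trivalent nitrogen with one H, bonded to two carbons — a secondary amine.
The molecule carries an N-methylamino group (-NHCH3), whose atoms satisfy every constraint of the query, so the pattern matches.

Yes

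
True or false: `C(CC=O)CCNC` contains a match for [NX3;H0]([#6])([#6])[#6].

False

The pattern [NX3;H0]([#6])([#6])[#6] describes a trivalent nitrogen with no H, bonded to three carbons — a tertiary amine.
The closest candidate here is an N-methylamino group (-NHCH3), but the nitrogen still has one H (H1), not H0. No other fragment satisfies the full query, so there is no match.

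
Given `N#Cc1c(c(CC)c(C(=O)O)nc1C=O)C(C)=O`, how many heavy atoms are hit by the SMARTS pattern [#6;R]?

The query [#6;R] means: carbon that is part of a ring.
Check the 18 heavy atoms by environment: 1× n (aromatic, in 6-ring) → no; 5× c (aromatic, in 6-ring) → match; 7× C (acyclic) → no; 4× O (acyclic) → no; 1× N (acyclic) → no.
That gives 5 matching atoms.

5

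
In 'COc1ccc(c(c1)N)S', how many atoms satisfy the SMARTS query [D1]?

3

Check the 10 heavy atoms by environment: 3× c (aromatic, D3) → no; 3× c (aromatic, D2) → no; 1× N (D1) → match; 1× O (D2) → no; 1× C (D1) → match; 1× S (D1) → match.
Summing the matching environments: 1 + 1 + 1 = 3 matching atoms.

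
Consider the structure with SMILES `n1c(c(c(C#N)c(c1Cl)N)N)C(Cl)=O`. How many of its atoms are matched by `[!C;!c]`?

The query [!C;!c] means: neither aliphatic nor aromatic carbon — same as [!#6].
Check the 14 heavy atoms by environment: 1× n (aromatic) → match; 5× c (aromatic) → no; 2× C → no; 3× N → match; 1× O → match; 2× Cl → match.
Summing the matching environments: 1 + 3 + 1 + 2 = 7 matching atoms.

7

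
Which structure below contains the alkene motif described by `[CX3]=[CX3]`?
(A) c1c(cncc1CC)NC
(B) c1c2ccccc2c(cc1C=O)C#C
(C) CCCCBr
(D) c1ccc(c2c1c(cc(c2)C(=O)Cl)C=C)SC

[CX3]=[CX3] describes a non-aromatic C=C double bond between two sp2 carbons (an alkene).
(A) has an ethyl group (-CH2CH3) but its C-C bond is a single bond between CX4 carbons, not CX3=CX3.
(B) has an ethynyl group (-C#CH) but the C-C bond is a triple bond, not a double bond.
(C) has an ethyl group (-CH2CH3) but its C-C bond is a single bond between CX4 carbons, not CX3=CX3.
(D) contains a vinyl group (-CH=CH2), which satisfies every atom and bond constraint.
So the answer is (D).

D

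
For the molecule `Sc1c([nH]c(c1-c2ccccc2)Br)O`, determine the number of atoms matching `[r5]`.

5

The query [r5] means: r5 matches atoms in a five-membered ring.
Check the 14 heavy atoms by environment: 1× n (aromatic, in 5-ring) → match; 4× c (aromatic, in 5-ring) → match; 1× O (acyclic) → no; 1× Br (acyclic) → no; 1× S (acyclic) → no; 6× c (aromatic, in 6-ring) → no.
Summing the matching environments: 1 + 4 = 5 matching atoms.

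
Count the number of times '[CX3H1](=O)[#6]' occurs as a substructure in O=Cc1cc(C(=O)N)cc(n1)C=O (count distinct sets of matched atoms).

2

[CX3H1](=O)[#6] is the SMARTS for an aldehyde: an sp2 carbon with one H, double-bonded to O and single-bonded to carbon.
The molecule carries 2 separate instances of an aldehyde (-CHO) meeting every constraint; each maps to a distinct set of atoms, giving 2 matches.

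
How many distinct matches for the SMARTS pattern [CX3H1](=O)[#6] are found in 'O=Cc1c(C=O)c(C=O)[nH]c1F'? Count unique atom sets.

3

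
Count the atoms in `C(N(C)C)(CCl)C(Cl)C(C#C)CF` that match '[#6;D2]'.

3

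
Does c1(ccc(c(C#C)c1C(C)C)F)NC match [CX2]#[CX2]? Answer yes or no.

The pattern [CX2]#[CX2] describes a carbon-carbon triple bond — an alkyne.
The molecule carries an ethynyl group (-C#CH), whose atoms satisfy every constraint of the query, so the pattern matches.

Yes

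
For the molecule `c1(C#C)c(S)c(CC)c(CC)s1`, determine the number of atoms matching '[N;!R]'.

0

The query [N;!R] means: aliphatic nitrogen not in a ring.
Check the 12 heavy atoms by environment: 1× s (aromatic, in 5-ring) → no; 4× c (aromatic, in 5-ring) → no; 6× C (acyclic) → no; 1× S (acyclic) → no.
No environment satisfies the query, so 0 matching atoms.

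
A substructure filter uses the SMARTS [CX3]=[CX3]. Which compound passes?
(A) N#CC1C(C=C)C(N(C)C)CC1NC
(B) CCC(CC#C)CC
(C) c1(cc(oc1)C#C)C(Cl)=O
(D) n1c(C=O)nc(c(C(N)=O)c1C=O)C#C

[CX3]=[CX3] describes a non-aromatic C=C double bond between two sp2 carbons (an alkene).
(A) contains a vinyl group (-CH=CH2), which satisfies every atom and bond constraint.
(B) has an ethyl group (-CH2CH3) but its C-C bond is a single bond between CX4 carbons, not CX3=CX3.
(C) has an ethynyl group (-C#CH) but the C-C bond is a triple bond, not a double bond.
(D) has an ethynyl group (-C#CH) but the C-C bond is a triple bond, not a double bond.
So the answer is (A).

A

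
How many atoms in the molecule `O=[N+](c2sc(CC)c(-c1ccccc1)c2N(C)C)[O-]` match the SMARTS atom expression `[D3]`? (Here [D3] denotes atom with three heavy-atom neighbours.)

7

The query [D3] means: atom with exactly three heavy-atom neighbours.
Check the 19 heavy atoms by environment: 1× s (aromatic, D2) → no; 5× c (aromatic, D3) → match; 1× N (charge +1, D3) → match; 1× O (charge -1, D1) → no; 1× O (D1) → no; 1× N (D3) → match; 3× C (D1) → no; 5× c (aromatic, D2) → no; 1× C (D2) → no.
Summing the matching environments: 5 + 1 + 1 = 7 matching atoms.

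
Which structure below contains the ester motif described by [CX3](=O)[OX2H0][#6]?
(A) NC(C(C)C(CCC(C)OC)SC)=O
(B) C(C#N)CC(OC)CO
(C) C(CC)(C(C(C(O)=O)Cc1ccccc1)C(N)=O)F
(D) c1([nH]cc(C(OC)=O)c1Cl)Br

[CX3](=O)[OX2H0][#6] describes a carbonyl carbon bonded to an oxygen that is itself bonded to carbon (no H on that O) (an ester).
(A) has a methoxy ether (-OCH3) but the ether oxygen is not adjacent to a C=O carbon.
(B) has a methoxy ether (-OCH3) but the ether oxygen is not adjacent to a C=O carbon.
(C) has a primary amide (-C(=O)NH2) but the carbonyl is bonded to N, not to an O-C linkage.
(D) contains a methyl-ester group (-C(=O)OCH3), which satisfies every atom and bond constraint.
So the answer is (D).

D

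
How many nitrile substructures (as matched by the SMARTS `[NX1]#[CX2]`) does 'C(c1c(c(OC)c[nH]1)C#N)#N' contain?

2

[NX1]#[CX2] is the SMARTS for a nitrile: a nitrogen triple-bonded to a two-connected carbon.
The molecule carries 2 separate instances of a nitrile (-C#N) meeting every constraint; each maps to a distinct set of atoms, giving 2 matches.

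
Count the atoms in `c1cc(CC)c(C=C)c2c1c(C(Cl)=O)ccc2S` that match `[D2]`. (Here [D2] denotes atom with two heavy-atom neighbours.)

The query [D2] means: atom with exactly two heavy-atom neighbours.
Check the 18 heavy atoms by environment: 6× c (aromatic, D3) → no; 4× c (aromatic, D2) → match; 2× C (D2) → match; 2× C (D1) → no; 1× C (D3) → no; 1× O (D1) → no; 1× Cl (D1) → no; 1× S (D1) → no.
Summing the matching environments: 4 + 2 = 6 matching atoms.

6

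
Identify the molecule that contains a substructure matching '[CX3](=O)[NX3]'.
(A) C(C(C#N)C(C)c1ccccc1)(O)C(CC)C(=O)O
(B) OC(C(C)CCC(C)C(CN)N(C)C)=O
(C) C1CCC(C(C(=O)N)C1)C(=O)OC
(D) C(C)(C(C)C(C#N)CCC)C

C

[CX3](=O)[NX3] describes a carbonyl carbon bonded to a trivalent nitrogen (an amide).
(A) has a carboxylic acid group (-C(=O)OH) but the carbonyl is bonded to O, not to an NX3 nitrogen.
(B) has a carboxylic acid group (-C(=O)OH) but the carbonyl is bonded to O, not to an NX3 nitrogen.
(C) contains a primary amide (-C(=O)NH2), which satisfies every atom and bond constraint.
(D) has a nitrile (-C#N) but the nitrile N is NX1 (triple-bonded), not NX3.
So the answer is (C).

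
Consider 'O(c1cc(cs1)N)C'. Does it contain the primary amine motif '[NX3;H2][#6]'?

Yes

The pattern [NX3;H2][#6] describes a trivalent nitrogen with two H attached to carbon — a primary amine.
The molecule carries a primary amino group (-NH2), whose atoms satisfy every constraint of the query, so the pattern matches.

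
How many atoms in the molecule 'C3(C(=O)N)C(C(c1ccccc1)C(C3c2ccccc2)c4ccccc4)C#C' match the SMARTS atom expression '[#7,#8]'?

The query [#7,#8] means: nitrogen or oxygen (comma = OR).
Check the 28 heavy atoms by environment: 8× C → no; 18× c (aromatic) → no; 1× O → match; 1× N → match.
Summing the matching environments: 1 + 1 = 2 matching atoms.

2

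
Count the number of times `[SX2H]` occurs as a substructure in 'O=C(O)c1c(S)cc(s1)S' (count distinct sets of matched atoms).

[SX2H] is the SMARTS for a thiol: an aliphatic sulfur with two connections, one being H.
The molecule carries 2 separate instances of a thiol (-SH) meeting every constraint; each maps to a distinct set of atoms, giving 2 matches.

2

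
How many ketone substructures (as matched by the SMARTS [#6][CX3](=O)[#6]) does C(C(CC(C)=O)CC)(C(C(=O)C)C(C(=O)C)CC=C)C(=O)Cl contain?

3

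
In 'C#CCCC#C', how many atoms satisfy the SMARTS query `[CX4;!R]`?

2

Check the 6 heavy atoms by environment: 2× C (X4, acyclic) → match; 4× C (X2, acyclic) → no.
That gives 2 matching atoms.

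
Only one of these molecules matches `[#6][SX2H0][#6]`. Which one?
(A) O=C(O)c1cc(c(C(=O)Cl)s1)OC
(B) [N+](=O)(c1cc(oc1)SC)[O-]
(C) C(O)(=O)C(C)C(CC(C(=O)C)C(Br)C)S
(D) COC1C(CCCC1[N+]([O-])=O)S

B

[#6][SX2H0][#6] describes an aliphatic sulfur bridging two carbons with no H on the sulfur (a thioether).
(A) has a methoxy ether (-OCH3) but the bridging atom is O, not S.
(B) contains a methylthio ether (-SCH3), which satisfies every atom and bond constraint.
(C) has a thiol (-SH) but the sulfur has H1, not H0 bridging two carbons.
(D) has a methoxy ether (-OCH3) but the bridging atom is O, not S.
So the answer is (B).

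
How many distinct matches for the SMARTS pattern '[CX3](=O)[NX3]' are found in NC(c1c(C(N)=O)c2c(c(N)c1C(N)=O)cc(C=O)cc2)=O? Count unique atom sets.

3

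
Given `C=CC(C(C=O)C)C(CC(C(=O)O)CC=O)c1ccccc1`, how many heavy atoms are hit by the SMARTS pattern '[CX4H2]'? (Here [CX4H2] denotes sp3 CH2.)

2

The query [CX4H2] means: sp3 carbon (X4) with exactly two hydrogens.
Check the 22 heavy atoms by environment: 2× C (H2, X4) → match; 4× C (H1, X4) → no; 1× C (H3, X4) → no; 3× C (H1, X3) → no; 1× C (H2, X3) → no; 1× c (aromatic, H0, X3) → no; 5× c (aromatic, H1, X3) → no; 3× O (H0, X1) → no; 1× C (H0, X3) → no; 1× O (H1, X2) → no.
That gives 2 matching atoms.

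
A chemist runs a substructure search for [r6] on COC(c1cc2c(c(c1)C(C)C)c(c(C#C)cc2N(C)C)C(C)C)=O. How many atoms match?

10

The query [r6] means: r6 matches atoms in a six-membered ring.
Check the 25 heavy atoms by environment: 10× c (aromatic, in 6-ring) → match; 12× C (acyclic) → no; 2× O (acyclic) → no; 1× N (acyclic) → no.
That gives 10 matching atoms.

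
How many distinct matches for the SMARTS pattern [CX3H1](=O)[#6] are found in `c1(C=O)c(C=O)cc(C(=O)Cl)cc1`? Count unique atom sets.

[CX3H1](=O)[#6] is the SMARTS for an aldehyde: an sp2 carbon with one H, double-bonded to O and single-bonded to carbon.
The molecule carries 2 separate instances of an aldehyde (-CHO) meeting every constraint; each maps to a distinct set of atoms, giving 2 matches.

2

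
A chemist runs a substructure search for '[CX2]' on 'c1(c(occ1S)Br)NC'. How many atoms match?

Check the 9 heavy atoms by environment: 1× o (aromatic, X2) → no; 4× c (aromatic, X3) → no; 1× S (X2) → no; 1× Br (X1) → no; 1× N (X3) → no; 1× C (X4) → no.
No environment satisfies the query, so 0 matching atoms.

0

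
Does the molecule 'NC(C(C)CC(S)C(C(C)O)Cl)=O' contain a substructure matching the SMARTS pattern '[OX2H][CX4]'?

The pattern [OX2H][CX4] describes a hydroxyl oxygen bound to an sp3 (X4) carbon — an aliphatic alcohol.
The molecule carries a hydroxyl group (-OH), whose atoms satisfy every constraint of the query, so the pattern matches.

Yes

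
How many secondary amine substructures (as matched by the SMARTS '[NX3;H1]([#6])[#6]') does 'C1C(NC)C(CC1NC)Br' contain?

2

[NX3;H1]([#6])[#6] is the SMARTS for a secondary amine: a trivalent nitrogen with one H, bonded to two carbons.
The molecule carries 2 separate instances of an N-methylamino group (-NHCH3) meeting every constraint; each maps to a distinct set of atoms, giving 2 matches.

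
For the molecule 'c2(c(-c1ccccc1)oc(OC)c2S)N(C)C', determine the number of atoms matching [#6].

13

The query [#6] means: #6 matches any atom with atomic number 6 (carbon, aromatic or aliphatic).
Check the 17 heavy atoms by environment: 1× o (aromatic) → no; 10× c (aromatic) → match; 1× O → no; 3× C → match; 1× N → no; 1× S → no.
Summing the matching environments: 10 + 3 = 13 matching atoms.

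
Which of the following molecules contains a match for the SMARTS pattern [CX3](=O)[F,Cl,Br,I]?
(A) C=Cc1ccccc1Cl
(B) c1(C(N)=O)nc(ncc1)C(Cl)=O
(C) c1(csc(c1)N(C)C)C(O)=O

[CX3](=O)[F,Cl,Br,I] describes a carbonyl carbon bonded to a halogen (an acyl halide).
(A) has a chloro substituent but the Cl is not on a carbonyl carbon.
(B) contains an acyl chloride (-C(=O)Cl), which satisfies every atom and bond constraint.
(C) has a carboxylic acid group (-C(=O)OH) but the carbonyl is bonded to -OH, not to a halogen.
So the answer is (B).

B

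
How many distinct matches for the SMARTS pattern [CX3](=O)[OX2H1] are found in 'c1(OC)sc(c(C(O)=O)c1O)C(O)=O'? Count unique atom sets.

2

[CX3](=O)[OX2H1] is the SMARTS for a carboxylic acid: an sp2 carbon double-bonded to O and single-bonded to an -OH oxygen.
The molecule carries 2 separate instances of a carboxylic acid group (-C(=O)OH) meeting every constraint; each maps to a distinct set of atoms, giving 2 matches.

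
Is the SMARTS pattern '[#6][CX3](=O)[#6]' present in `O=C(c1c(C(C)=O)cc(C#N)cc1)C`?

Yes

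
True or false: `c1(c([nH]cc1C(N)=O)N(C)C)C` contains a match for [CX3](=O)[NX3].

True

The pattern [CX3](=O)[NX3] describes a carbonyl carbon bonded to a trivalent nitrogen — an amide.
The molecule carries a primary amide (-C(=O)NH2), whose atoms satisfy every constraint of the query, so the pattern matches.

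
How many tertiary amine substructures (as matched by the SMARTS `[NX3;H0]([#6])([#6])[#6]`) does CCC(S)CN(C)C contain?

1

[NX3;H0]([#6])([#6])[#6] is the SMARTS for a tertiary amine: a trivalent nitrogen with no H, bonded to three carbons.
Exactly one fragment in the molecule meets all constraints, giving 1 match.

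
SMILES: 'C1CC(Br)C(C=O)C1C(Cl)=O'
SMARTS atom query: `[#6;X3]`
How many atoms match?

2

The query [#6;X3] means: any carbon (aromatic or not) with three total connections.
Check the 11 heavy atoms by environment: 5× C (X4) → no; 1× Br (X1) → no; 2× C (X3) → match; 2× O (X1) → no; 1× Cl (X1) → no.
That gives 2 matching atoms.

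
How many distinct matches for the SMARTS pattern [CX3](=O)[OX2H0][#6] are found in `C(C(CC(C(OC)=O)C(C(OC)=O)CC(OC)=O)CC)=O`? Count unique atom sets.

3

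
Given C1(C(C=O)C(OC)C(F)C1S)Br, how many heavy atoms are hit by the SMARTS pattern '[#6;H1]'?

The query [#6;H1] means: any carbon bearing exactly one hydrogen.
Check the 12 heavy atoms by environment: 6× C (H1) → match; 1× F (H0) → no; 2× O (H0) → no; 1× C (H3) → no; 1× Br (H0) → no; 1× S (H1) → no.
That gives 6 matching atoms.

6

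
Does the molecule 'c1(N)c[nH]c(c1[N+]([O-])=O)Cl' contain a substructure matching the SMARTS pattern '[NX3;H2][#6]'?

Yes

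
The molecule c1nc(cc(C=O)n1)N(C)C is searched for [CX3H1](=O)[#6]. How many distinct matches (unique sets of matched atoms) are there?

[CX3H1](=O)[#6] is the SMARTS for an aldehyde: an sp2 carbon with one H, double-bonded to O and single-bonded to carbon.
Exactly one fragment in the molecule meets all constraints, giving 1 match.

1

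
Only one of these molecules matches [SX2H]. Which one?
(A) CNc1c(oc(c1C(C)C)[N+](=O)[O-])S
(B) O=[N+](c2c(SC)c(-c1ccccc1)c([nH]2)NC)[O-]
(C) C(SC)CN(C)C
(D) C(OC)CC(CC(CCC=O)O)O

[SX2H] describes an aliphatic sulfur with two connections, one being H (a thiol).
(A) contains a thiol (-SH), which satisfies every atom and bond constraint.
(B) has a methylthio ether (-SCH3) but the sulfur has H0 (bonded to two carbons), not H1.
(C) has a methylthio ether (-SCH3) but the sulfur has H0 (bonded to two carbons), not H1.
(D) has a hydroxyl group (-OH) but it is an -OH, not an -SH.
So the answer is (A).

A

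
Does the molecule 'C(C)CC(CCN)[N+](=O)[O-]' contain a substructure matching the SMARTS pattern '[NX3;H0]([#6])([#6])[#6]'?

No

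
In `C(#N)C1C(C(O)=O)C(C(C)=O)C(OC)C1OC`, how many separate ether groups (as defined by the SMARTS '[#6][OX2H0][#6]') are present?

[#6][OX2H0][#6] is the SMARTS for an ether: an aliphatic oxygen bridging two carbons with no H on the oxygen.
The molecule carries 2 separate instances of a methoxy ether (-OCH3) meeting every constraint; each maps to a distinct set of atoms, giving 2 matches.

2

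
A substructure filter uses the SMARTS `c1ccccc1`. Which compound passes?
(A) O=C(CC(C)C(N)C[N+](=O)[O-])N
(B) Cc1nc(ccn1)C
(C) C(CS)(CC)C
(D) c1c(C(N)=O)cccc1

c1ccccc1 describes six aromatic carbons in a ring (a benzene ring).
(A) has a methyl group (-CH3) but no six-membered all-carbon aromatic ring is present.
(B) has a methyl group (-CH3) but no six-membered all-carbon aromatic ring is present.
(C) has a methyl group (-CH3) but no six-membered all-carbon aromatic ring is present.
(D) contains the required atom environment, so the pattern matches.
So the answer is (D).

D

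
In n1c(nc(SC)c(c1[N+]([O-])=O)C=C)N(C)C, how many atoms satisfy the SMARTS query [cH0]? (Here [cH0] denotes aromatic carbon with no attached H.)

4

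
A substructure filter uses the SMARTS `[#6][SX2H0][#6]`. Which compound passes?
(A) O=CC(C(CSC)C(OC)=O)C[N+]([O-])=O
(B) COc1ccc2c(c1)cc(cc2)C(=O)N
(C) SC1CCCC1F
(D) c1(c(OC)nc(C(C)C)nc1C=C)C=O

[#6][SX2H0][#6] describes an aliphatic sulfur bridging two carbons with no H on the sulfur (a thioether).
(A) contains a methylthio ether (-SCH3), which satisfies every atom and bond constraint.
(B) has a methoxy ether (-OCH3) but the bridging atom is O, not S.
(C) has a thiol (-SH) but the sulfur has H1, not H0 bridging two carbons.
(D) has a methoxy ether (-OCH3) but the bridging atom is O, not S.
So the answer is (A).

A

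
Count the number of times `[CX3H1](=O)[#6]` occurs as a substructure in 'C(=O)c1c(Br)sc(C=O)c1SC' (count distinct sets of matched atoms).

[CX3H1](=O)[#6] is the SMARTS for an aldehyde: an sp2 carbon with one H, double-bonded to O and single-bonded to carbon.
The molecule carries 2 separate instances of an aldehyde (-CHO) meeting every constraint; each maps to a distinct set of atoms, giving 2 matches.

2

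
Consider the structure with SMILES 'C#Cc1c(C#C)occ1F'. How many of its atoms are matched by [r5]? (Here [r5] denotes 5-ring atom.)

5

The query [r5] means: r5 matches atoms in a five-membered ring.
Check the 10 heavy atoms by environment: 1× o (aromatic, in 5-ring) → match; 4× c (aromatic, in 5-ring) → match; 1× F (acyclic) → no; 4× C (acyclic) → no.
Summing the matching environments: 1 + 4 = 5 matching atoms.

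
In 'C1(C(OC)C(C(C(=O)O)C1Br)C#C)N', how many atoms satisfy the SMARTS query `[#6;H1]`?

6

The query [#6;H1] means: any carbon bearing exactly one hydrogen.
Check the 14 heavy atoms by environment: 6× C (H1) → match; 2× O (H0) → no; 1× C (H3) → no; 2× C (H0) → no; 1× Br (H0) → no; 1× O (H1) → no; 1× N (H2) → no.
That gives 6 matching atoms.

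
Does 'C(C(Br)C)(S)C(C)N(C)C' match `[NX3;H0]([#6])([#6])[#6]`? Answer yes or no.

The pattern [NX3;H0]([#6])([#6])[#6] describes a trivalent nitrogen with no H, bonded to three carbons — a tertiary amine.
The molecule carries a dimethylamino group (-N(CH3)2), whose atoms satisfy every constraint of the query, so the pattern matches.

Yes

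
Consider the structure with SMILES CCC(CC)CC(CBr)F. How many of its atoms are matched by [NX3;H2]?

0

The query [NX3;H2] means: aliphatic N with 3 total connections, two of them H — an -NH2 nitrogen (amine or amide).
Check the 10 heavy atoms by environment: 2× C (H3, X4) → no; 4× C (H2, X4) → no; 2× C (H1, X4) → no; 1× F (H0, X1) → no; 1× Br (H0, X1) → no.
No environment satisfies the query, so 0 matching atoms.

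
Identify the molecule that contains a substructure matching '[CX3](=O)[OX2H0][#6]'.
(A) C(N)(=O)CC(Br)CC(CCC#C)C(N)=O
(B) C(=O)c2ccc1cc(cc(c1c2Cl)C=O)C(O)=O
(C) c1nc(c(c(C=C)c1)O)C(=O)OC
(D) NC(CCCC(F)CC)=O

[CX3](=O)[OX2H0][#6] describes a carbonyl carbon bonded to an oxygen that is itself bonded to carbon (no H on that O) (an ester).
(A) has a primary amide (-C(=O)NH2) but the carbonyl is bonded to N, not to an O-C linkage.
(B) has a carboxylic acid group (-C(=O)OH) but the singly-bonded O carries H (OX2H1, not H0).
(C) contains a methyl-ester group (-C(=O)OCH3), which satisfies every atom and bond constraint.
(D) has a primary amide (-C(=O)NH2) but the carbonyl is bonded to N, not to an O-C linkage.
So the answer is (C).

C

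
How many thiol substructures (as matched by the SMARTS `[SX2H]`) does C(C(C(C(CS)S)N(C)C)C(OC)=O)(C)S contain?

[SX2H] is the SMARTS for a thiol: an aliphatic sulfur with two connections, one being H.
The molecule carries 3 separate instances of a thiol (-SH) meeting every constraint; each maps to a distinct set of atoms, giving 3 matches.

3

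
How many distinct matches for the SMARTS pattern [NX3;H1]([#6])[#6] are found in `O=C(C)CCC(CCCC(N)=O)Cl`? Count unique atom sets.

[NX3;H1]([#6])[#6] is the SMARTS for a secondary amine: a trivalent nitrogen with one H, bonded to two carbons.
The molecule has a primary amide (-C(=O)NH2), but the -C(=O)NH2 nitrogen has H2, not H1; nothing else fits, so there are 0 matches.

0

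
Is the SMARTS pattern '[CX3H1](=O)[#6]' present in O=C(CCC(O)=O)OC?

No

The pattern [CX3H1](=O)[#6] describes an sp2 carbon with one H, double-bonded to O and single-bonded to carbon — an aldehyde.
The closest candidate here is a carboxylic acid group (-C(=O)OH), but the carbonyl carbon has H0 and is bonded to O, not H1. No other fragment satisfies the full query, so there is no match.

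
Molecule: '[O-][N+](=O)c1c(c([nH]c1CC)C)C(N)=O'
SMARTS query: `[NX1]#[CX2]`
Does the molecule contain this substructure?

No

The pattern [NX1]#[CX2] describes a nitrogen triple-bonded to a two-connected carbon — a nitrile.
The closest candidate here is a nitro group (-[N+](=O)[O-]), but there is no C#N triple bond. No other fragment satisfies the full query, so there is no match.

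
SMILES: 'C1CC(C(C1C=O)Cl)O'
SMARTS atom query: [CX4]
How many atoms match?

The query [CX4] means: C with X4: aliphatic carbon with exactly 4 total connections (bonds + H).
Check the 9 heavy atoms by environment: 5× C (X4) → match; 1× O (X2) → no; 1× C (X3) → no; 1× O (X1) → no; 1× Cl (X1) → no.
That gives 5 matching atoms.

5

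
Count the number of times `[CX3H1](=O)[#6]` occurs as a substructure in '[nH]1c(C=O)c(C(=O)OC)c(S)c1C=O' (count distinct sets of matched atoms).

2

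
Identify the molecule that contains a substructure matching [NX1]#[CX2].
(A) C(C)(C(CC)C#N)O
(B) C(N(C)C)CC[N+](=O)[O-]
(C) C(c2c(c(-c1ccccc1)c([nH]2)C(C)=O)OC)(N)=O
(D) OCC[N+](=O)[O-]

A

[NX1]#[CX2] describes a nitrogen triple-bonded to a two-connected carbon (a nitrile).
(A) contains a nitrile (-C#N), which satisfies every atom and bond constraint.
(B) has a nitro group (-[N+](=O)[O-]) but there is no C#N triple bond.
(C) has a primary amide (-C(=O)NH2) but the nitrogen is NX3, not NX1.
(D) has a nitro group (-[N+](=O)[O-]) but there is no C#N triple bond.
So the answer is (A).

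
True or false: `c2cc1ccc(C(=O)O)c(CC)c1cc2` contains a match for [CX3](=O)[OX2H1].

True

The pattern [CX3](=O)[OX2H1] describes an sp2 carbon double-bonded to O and single-bonded to an -OH oxygen — a carboxylic acid.
The molecule carries a carboxylic acid group (-C(=O)OH), whose atoms satisfy every constraint of the query, so the pattern matches.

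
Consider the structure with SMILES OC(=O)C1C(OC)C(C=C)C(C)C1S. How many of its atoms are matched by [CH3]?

The query [CH3] means: aliphatic carbon with exactly three hydrogens.
Check the 14 heavy atoms by environment: 6× C (H1) → no; 2× O (H0) → no; 2× C (H3) → match; 1× C (H0) → no; 1× O (H1) → no; 1× S (H1) → no; 1× C (H2) → no.
That gives 2 matching atoms.

2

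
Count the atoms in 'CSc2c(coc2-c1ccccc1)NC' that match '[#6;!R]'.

The query [#6;!R] means: carbon not in any ring.
Check the 15 heavy atoms by environment: 1× o (aromatic, in 5-ring) → no; 4× c (aromatic, in 5-ring) → no; 6× c (aromatic, in 6-ring) → no; 1× N (acyclic) → no; 2× C (acyclic) → match; 1× S (acyclic) → no.
That gives 2 matching atoms.

2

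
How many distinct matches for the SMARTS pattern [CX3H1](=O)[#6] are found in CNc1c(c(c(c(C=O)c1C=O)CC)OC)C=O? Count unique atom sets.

3

[CX3H1](=O)[#6] is the SMARTS for an aldehyde: an sp2 carbon with one H, double-bonded to O and single-bonded to carbon.
The molecule carries 3 separate instances of an aldehyde (-CHO) meeting every constraint; each maps to a distinct set of atoms, giving 3 matches.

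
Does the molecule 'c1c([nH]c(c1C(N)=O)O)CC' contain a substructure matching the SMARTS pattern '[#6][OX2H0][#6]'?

The pattern [#6][OX2H0][#6] describes an aliphatic oxygen bridging two carbons with no H on the oxygen — an ether.
The closest candidate here is a hydroxyl group (-OH), but the oxygen has H1, not H0 bridging two carbons. No other fragment satisfies the full query, so there is no match.

No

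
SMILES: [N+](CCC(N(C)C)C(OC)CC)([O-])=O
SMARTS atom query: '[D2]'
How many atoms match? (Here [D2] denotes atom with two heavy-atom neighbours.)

4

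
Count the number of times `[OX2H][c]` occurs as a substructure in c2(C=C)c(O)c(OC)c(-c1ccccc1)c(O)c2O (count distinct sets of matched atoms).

[OX2H][c] is the SMARTS for a phenol: a hydroxyl oxygen attached to an aromatic carbon.
The molecule carries 3 separate instances of a hydroxyl group (-OH) meeting every constraint; each maps to a distinct set of atoms, giving 3 matches.

3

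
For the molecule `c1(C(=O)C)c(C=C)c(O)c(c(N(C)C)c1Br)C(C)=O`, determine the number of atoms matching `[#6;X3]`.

10

The query [#6;X3] means: any carbon (aromatic or not) with three total connections.
Check the 19 heavy atoms by environment: 6× c (aromatic, X3) → match; 4× C (X3) → match; 2× O (X1) → no; 4× C (X4) → no; 1× O (X2) → no; 1× N (X3) → no; 1× Br (X1) → no.
Summing the matching environments: 6 + 4 = 10 matching atoms.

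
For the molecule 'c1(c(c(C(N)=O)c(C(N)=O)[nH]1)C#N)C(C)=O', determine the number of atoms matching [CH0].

4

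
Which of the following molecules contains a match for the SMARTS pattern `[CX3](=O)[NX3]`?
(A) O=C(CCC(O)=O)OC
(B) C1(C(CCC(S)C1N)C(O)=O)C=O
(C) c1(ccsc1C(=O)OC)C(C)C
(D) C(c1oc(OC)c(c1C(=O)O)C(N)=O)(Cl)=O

[CX3](=O)[NX3] describes a carbonyl carbon bonded to a trivalent nitrogen (an amide).
(A) has a carboxylic acid group (-C(=O)OH) but the carbonyl is bonded to O, not to an NX3 nitrogen.
(B) has a primary amino group (-NH2) but the -NH2 is not attached to a carbonyl carbon.
(C) has a methyl-ester group (-C(=O)OCH3) but the carbonyl is bonded to O, not to an NX3 nitrogen.
(D) contains a primary amide (-C(=O)NH2), which satisfies every atom and bond constraint.
So the answer is (D).

D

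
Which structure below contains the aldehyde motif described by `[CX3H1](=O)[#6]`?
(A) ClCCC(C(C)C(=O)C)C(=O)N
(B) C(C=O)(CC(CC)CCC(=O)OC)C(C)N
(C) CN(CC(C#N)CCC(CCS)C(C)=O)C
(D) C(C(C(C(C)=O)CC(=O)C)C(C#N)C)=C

[CX3H1](=O)[#6] describes an sp2 carbon with one H, double-bonded to O and single-bonded to carbon (an aldehyde).
(A) has an acetyl/ketone group (-C(=O)CH3) but the carbonyl carbon has H0 (two carbon neighbours), not H1.
(B) contains an aldehyde (-CHO), which satisfies every atom and bond constraint.
(C) has an acetyl/ketone group (-C(=O)CH3) but the carbonyl carbon has H0 (two carbon neighbours), not H1.
(D) has an acetyl/ketone group (-C(=O)CH3) but the carbonyl carbon has H0 (two carbon neighbours), not H1.
So the answer is (B).

B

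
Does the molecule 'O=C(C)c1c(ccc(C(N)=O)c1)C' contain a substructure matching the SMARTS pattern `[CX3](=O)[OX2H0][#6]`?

The pattern [CX3](=O)[OX2H0][#6] describes a carbonyl carbon bonded to an oxygen that is itself bonded to carbon (no H on that O) — an ester.
The closest candidate here is a primary amide (-C(=O)NH2), but the carbonyl is bonded to N, not to an O-C linkage. No other fragment satisfies the full query, so there is no match.

No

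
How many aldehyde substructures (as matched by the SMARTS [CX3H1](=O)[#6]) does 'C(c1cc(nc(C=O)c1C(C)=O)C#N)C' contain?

1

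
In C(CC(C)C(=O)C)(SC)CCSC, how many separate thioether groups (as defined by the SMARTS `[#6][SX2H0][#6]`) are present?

2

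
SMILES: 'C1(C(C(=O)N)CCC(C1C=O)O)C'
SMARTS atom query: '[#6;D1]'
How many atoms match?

1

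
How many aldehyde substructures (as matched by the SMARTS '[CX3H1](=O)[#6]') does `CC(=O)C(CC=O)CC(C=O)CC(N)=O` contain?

2

[CX3H1](=O)[#6] is the SMARTS for an aldehyde: an sp2 carbon with one H, double-bonded to O and single-bonded to carbon.
The molecule carries 2 separate instances of an aldehyde (-CHO) meeting every constraint; each maps to a distinct set of atoms, giving 2 matches.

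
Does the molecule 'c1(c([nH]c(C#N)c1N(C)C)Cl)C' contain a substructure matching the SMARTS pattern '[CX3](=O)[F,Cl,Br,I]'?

No

The pattern [CX3](=O)[F,Cl,Br,I] describes a carbonyl carbon bonded to a halogen — an acyl halide.
The closest candidate here is a chloro substituent, but the Cl is not on a carbonyl carbon. No other fragment satisfies the full query, so there is no match.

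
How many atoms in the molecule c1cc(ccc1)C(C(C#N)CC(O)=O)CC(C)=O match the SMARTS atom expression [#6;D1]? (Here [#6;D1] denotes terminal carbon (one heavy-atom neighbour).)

1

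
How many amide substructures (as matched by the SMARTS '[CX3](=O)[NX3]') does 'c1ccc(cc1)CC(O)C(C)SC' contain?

0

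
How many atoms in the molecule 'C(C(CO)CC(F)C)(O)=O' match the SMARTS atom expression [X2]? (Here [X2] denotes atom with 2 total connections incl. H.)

Check the 10 heavy atoms by environment: 5× C (X4) → no; 2× O (X2) → match; 1× F (X1) → no; 1× C (X3) → no; 1× O (X1) → no.
That gives 2 matching atoms.

2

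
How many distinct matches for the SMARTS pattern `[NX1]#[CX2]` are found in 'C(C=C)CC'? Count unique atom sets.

[NX1]#[CX2] is the SMARTS for a nitrile: a nitrogen triple-bonded to a two-connected carbon.
No fragment in the molecule satisfies every constraint, giving 0 matches.

0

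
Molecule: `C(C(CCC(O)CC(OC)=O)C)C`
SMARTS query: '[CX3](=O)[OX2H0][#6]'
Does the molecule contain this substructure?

Yes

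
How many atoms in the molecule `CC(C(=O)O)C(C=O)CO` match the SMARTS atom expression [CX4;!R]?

The query [CX4;!R] means: aliphatic carbon with four total connections, not in a ring.
Check the 10 heavy atoms by environment: 4× C (X4, acyclic) → match; 2× O (X2, acyclic) → no; 2× C (X3, acyclic) → no; 2× O (X1, acyclic) → no.
That gives 4 matching atoms.

4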